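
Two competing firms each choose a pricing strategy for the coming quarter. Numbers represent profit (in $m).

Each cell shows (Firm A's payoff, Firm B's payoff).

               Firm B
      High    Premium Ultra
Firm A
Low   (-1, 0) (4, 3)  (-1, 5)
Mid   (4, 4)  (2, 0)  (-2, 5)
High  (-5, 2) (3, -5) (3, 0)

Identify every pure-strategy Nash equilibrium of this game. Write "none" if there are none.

Firm A against High: payoffs -1, 4, -5 → best response Mid.
Firm A against Premium: payoffs 4, 2, 3 → best response Low.
Firm A against Ultra: payoffs -1, -2, 3 → best response High.
Firm B against Low: payoffs 0, 3, 5 → best response Ultra.
Firm B against Mid: payoffs 4, 0, 5 → best response Ultra.
Firm B against High: payoffs 2, -5, 0 → best response High.
No profile is a mutual best response for all players.

There is no pure-strategy Nash equilibrium.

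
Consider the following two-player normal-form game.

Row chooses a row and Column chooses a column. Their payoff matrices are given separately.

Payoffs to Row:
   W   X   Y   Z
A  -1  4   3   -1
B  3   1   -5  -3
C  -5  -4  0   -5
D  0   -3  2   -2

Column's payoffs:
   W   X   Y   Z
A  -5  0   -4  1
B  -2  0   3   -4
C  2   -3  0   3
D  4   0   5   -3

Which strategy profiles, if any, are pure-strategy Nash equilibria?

Pure NE: (A, Z)

(A, W): Row can switch to B (-1 → 3). Not NE.
(A, X): Column can switch to Z (0 → 1). Not NE.
(A, Y): Column can switch to X (-4 → 0). Not NE.
(A, Z): Row gets -1, best alternative -2; Column gets 1, best alternative 0. No profitable deviation — NE.
(B, W): Column can switch to X (-2 → 0). Not NE.
(B, X): Row can switch to A (1 → 4). Not NE.
(B, Y): Row can switch to A (-5 → 3). Not NE.
(The remaining 9 profiles each have a profitable deviation by the same check.)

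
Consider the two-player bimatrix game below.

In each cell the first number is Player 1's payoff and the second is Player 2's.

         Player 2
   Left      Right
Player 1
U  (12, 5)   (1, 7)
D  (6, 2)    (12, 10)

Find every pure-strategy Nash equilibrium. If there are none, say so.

The unique pure-strategy Nash equilibrium is (D, Right).

Mark each player's best response to every combination of opponents' strategies; a profile where every player is best-responding is a pure Nash equilibrium.
Player 1 against Left: payoffs 12, 6 → best response U.
Player 1 against Right: payoffs 1, 12 → best response D.
Player 2 against U: payoffs 5, 7 → best response Right.
Player 2 against D: payoffs 2, 10 → best response Right.
Mutual best responses: (D, Right).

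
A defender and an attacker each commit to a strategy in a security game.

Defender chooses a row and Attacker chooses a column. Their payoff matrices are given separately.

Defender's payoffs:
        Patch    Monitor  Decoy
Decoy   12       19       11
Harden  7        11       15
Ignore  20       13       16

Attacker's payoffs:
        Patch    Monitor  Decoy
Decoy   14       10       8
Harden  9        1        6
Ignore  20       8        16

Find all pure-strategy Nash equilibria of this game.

For each player, find the best response to each opponent profile; mutual best responses are the pure NE.
Defender against Patch: payoffs 12, 7, 20 → best response Ignore.
Defender against Monitor: payoffs 19, 11, 13 → best response Decoy.
Defender against Decoy: payoffs 11, 15, 16 → best response Ignore.
Attacker against Decoy: payoffs 14, 10, 8 → best response Patch.
Attacker against Harden: payoffs 9, 1, 6 → best response Patch.
Attacker against Ignore: payoffs 20, 8, 16 → best response Patch.
Mutual best responses: (Ignore, Patch).

The unique pure-strategy Nash equilibrium is (Ignore, Patch).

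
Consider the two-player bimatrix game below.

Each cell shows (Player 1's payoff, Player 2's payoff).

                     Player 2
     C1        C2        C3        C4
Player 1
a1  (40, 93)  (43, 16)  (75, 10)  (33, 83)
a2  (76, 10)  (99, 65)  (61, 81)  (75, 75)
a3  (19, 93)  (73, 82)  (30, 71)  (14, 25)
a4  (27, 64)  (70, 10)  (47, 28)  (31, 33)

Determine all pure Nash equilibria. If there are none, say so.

No pure-strategy Nash equilibrium.

(a1, C1): Player 1 can switch to a2 (40 → 76). Not NE.
(a1, C2): Player 1 can switch to a2 (43 → 99). Not NE.
(a1, C3): Player 2 can switch to C1 (10 → 93). Not NE.
(a1, C4): Player 1 can switch to a2 (33 → 75). Not NE.
(a2, C1): Player 2 can switch to C2 (10 → 65). Not NE.
(a2, C2): Player 2 can switch to C3 (65 → 81). Not NE.
(The remaining 10 profiles each have a profitable deviation by the same check.)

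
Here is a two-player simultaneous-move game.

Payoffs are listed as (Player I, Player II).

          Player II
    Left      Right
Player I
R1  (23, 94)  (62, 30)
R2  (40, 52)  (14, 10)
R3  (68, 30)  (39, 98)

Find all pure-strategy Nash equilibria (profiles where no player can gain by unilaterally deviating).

(R1, Left): Player I can switch to R2 (23 → 40). Not NE.
(R1, Right): Player II can switch to Left (30 → 94). Not NE.
(R2, Left): Player I can switch to R3 (40 → 68). Not NE.
(R2, Right): Player I can switch to R1 (14 → 62). Not NE.
(R3, Left): Player II can switch to Right (30 → 98). Not NE.
(R3, Right): Player I can switch to R1 (39 → 62). Not NE.

There is no pure-strategy Nash equilibrium.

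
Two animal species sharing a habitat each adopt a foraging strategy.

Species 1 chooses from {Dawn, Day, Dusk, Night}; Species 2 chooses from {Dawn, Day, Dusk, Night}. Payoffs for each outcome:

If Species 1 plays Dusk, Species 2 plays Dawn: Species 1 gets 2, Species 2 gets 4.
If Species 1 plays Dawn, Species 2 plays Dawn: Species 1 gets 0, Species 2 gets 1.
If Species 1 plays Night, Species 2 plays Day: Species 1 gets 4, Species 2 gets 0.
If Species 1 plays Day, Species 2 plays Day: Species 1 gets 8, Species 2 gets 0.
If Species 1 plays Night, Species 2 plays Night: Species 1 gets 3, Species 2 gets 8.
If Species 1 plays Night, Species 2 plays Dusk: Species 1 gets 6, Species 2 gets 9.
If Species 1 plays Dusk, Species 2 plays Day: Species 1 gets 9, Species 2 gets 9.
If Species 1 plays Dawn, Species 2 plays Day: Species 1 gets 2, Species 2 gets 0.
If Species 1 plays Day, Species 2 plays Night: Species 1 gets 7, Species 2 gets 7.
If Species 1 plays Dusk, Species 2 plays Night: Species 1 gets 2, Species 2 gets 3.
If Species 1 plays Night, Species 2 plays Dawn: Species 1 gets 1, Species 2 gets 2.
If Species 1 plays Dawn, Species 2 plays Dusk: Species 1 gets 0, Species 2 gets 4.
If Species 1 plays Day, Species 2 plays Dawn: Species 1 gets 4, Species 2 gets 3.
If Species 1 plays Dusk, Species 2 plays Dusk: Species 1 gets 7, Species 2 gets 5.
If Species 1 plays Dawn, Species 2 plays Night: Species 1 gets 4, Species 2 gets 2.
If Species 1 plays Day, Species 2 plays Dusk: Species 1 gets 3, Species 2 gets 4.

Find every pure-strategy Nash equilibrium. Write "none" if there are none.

(Dawn, Dawn): Species 1 can switch to Day (0 → 4). Not NE.
(Dawn, Day): Species 1 can switch to Day (2 → 8). Not NE.
(Dawn, Dusk): Species 1 can switch to Day (0 → 3). Not NE.
(Dawn, Night): Species 1 can switch to Day (4 → 7). Not NE.
(Day, Dawn): Species 2 can switch to Dusk (3 → 4). Not NE.
(Day, Day): Species 1 can switch to Dusk (8 → 9). Not NE.
(Day, Dusk): Species 1 can switch to Dusk (3 → 7). Not NE.
(Day, Night): Species 1 gets 7, best alternative 4; Species 2 gets 7, best alternative 4. No profitable deviation — NE.
(Dusk, Dawn): Species 1 can switch to Day (2 → 4). Not NE.
(Dusk, Day): Species 1 gets 9, best alternative 8; Species 2 gets 9, best alternative 5. No profitable deviation — NE.
(Dusk, Dusk): Species 2 can switch to Day (5 → 9). Not NE.
(Dusk, Night): Species 1 can switch to Dawn (2 → 4). Not NE.
(The remaining 4 profiles each have a profitable deviation by the same check.)

Pure-strategy Nash equilibria: (Day, Night) and (Dusk, Day)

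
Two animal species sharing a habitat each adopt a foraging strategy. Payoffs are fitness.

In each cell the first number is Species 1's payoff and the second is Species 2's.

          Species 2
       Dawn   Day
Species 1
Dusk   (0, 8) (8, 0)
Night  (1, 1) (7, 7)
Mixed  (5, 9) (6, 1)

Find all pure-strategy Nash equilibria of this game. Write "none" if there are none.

Pure NE: (Mixed, Dawn)

(Dusk, Dawn): Species 1 can switch to Night (0 → 1). Not NE.
(Dusk, Day): Species 2 can switch to Dawn (0 → 8). Not NE.
(Night, Dawn): Species 1 can switch to Mixed (1 → 5). Not NE.
(Night, Day): Species 1 can switch to Dusk (7 → 8). Not NE.
(Mixed, Dawn): Species 1 gets 5, best alternative 1; Species 2 gets 9, best alternative 1. No profitable deviation — NE.
(Mixed, Day): Species 1 can switch to Dusk (6 → 8). Not NE.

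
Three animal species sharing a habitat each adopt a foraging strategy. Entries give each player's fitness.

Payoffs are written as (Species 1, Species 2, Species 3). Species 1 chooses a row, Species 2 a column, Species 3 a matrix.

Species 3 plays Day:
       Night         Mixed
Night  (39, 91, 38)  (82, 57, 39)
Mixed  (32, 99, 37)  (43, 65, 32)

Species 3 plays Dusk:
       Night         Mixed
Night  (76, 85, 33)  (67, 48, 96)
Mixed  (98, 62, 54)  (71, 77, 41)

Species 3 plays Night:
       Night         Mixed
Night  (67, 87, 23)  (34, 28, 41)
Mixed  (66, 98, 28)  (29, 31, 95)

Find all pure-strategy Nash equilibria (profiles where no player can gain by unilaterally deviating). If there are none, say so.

The unique pure-strategy Nash equilibrium is (Night, Night, Day).

(Night, Night, Day): Species 1 gets 39, best alternative 32; Species 2 gets 91, best alternative 57; Species 3 gets 38, best alternative 33. No profitable deviation — NE.
(Night, Night, Dusk): Species 1 can switch to Mixed (76 → 98). Not NE.
(Night, Night, Night): Species 3 can switch to Day (23 → 38). Not NE.
(Night, Mixed, Day): Species 2 can switch to Night (57 → 91). Not NE.
(Night, Mixed, Dusk): Species 1 can switch to Mixed (67 → 71). Not NE.
(Night, Mixed, Night): Species 2 can switch to Night (28 → 87). Not NE.
(Mixed, Night, Day): Species 1 can switch to Night (32 → 39). Not NE.
(Mixed, Night, Dusk): Species 2 can switch to Mixed (62 → 77). Not NE.
(Mixed, Night, Night): Species 1 can switch to Night (66 → 67). Not NE.
(Mixed, Mixed, Day): Species 1 can switch to Night (43 → 82). Not NE.
(Mixed, Mixed, Dusk): Species 3 can switch to Night (41 → 95). Not NE.
(The remaining 1 profile has a profitable deviation by the same check.)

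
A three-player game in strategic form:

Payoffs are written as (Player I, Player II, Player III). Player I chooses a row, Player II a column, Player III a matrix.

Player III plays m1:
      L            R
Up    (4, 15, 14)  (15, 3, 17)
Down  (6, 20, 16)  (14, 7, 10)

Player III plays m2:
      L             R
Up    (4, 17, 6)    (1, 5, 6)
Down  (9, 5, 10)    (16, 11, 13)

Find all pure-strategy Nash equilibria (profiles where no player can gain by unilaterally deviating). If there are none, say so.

Check each profile: it is a Nash equilibrium iff no player can strictly gain by switching unilaterally.
(Up, L, m1): Player I can switch to Down (4 → 6). Not NE.
(Up, L, m2): Player I can switch to Down (4 → 9). Not NE.
(Up, R, m1): Player II can switch to L (3 → 15). Not NE.
(Up, R, m2): Player I can switch to Down (1 → 16). Not NE.
(Down, L, m1): Player I gets 6, best alternative 4; Player II gets 20, best alternative 7; Player III gets 16, best alternative 10. No profitable deviation — NE.
(Down, L, m2): Player II can switch to R (5 → 11). Not NE.
(Down, R, m1): Player I can switch to Up (14 → 15). Not NE.
(Down, R, m2): Player I gets 16, best alternative 1; Player II gets 11, best alternative 5; Player III gets 13, best alternative 10. No profitable deviation — NE.

The pure Nash equilibria are (Down, L, m1) and (Down, R, m2).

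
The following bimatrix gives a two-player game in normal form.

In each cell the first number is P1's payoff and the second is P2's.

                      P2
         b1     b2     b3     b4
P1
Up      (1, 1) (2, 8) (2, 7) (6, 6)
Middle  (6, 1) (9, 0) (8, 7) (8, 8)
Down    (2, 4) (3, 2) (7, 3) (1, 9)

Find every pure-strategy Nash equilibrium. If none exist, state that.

Pure NE: (Middle, b4)

Mark each player's best response to every combination of opponents' strategies; a profile where every player is best-responding is a pure Nash equilibrium.
P1 against b1: payoffs 1, 6, 2 → best response Middle.
P1 against b2: payoffs 2, 9, 3 → best response Middle.
P1 against b3: payoffs 2, 8, 7 → best response Middle.
P1 against b4: payoffs 6, 8, 1 → best response Middle.
P2 against Up: payoffs 1, 8, 7, 6 → best response b2.
P2 against Middle: payoffs 1, 0, 7, 8 → best response b4.
P2 against Down: payoffs 4, 2, 3, 9 → best response b4.
Mutual best responses: (Middle, b4).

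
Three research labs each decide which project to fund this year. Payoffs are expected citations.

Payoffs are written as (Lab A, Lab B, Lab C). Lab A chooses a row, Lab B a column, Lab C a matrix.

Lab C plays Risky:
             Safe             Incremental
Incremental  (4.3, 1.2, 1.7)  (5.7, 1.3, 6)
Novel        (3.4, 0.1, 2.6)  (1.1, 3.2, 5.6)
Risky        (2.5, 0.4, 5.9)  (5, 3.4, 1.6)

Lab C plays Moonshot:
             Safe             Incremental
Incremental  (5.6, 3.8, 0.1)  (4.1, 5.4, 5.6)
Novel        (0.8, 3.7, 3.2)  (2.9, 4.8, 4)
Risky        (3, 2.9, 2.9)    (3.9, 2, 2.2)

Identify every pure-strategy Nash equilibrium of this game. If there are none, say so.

Pure NE: (Incremental, Incremental, Risky)

Lab A against (Safe, Risky): payoffs 4.3, 3.4, 2.5 → best response Incremental.
Lab A against (Safe, Moonshot): payoffs 5.6, 0.8, 3 → best response Incremental.
Lab A against (Incremental, Risky): payoffs 5.7, 1.1, 5 → best response Incremental.
Lab A against (Incremental, Moonshot): payoffs 4.1, 2.9, 3.9 → best response Incremental.
Lab B against (Incremental, Risky): payoffs 1.2, 1.3 → best response Incremental.
Lab B against (Incremental, Moonshot): payoffs 3.8, 5.4 → best response Incremental.
Lab B against (Novel, Risky): payoffs 0.1, 3.2 → best response Incremental.
Lab B against (Novel, Moonshot): payoffs 3.7, 4.8 → best response Incremental.
Lab B against (Risky, Risky): payoffs 0.4, 3.4 → best response Incremental.
Lab B against (Risky, Moonshot): payoffs 2.9, 2 → best response Safe.
Lab C against (Incremental, Safe): payoffs 1.7, 0.1 → best response Risky.
Lab C against (Incremental, Incremental): payoffs 6, 5.6 → best response Risky.
Lab C against (Novel, Safe): payoffs 2.6, 3.2 → best response Moonshot.
Lab C against (Novel, Incremental): payoffs 5.6, 4 → best response Risky.
Lab C against (Risky, Safe): payoffs 5.9, 2.9 → best response Risky.
Lab C against (Risky, Incremental): payoffs 1.6, 2.2 → best response Moonshot.
Mutual best responses: (Incremental, Incremental, Risky).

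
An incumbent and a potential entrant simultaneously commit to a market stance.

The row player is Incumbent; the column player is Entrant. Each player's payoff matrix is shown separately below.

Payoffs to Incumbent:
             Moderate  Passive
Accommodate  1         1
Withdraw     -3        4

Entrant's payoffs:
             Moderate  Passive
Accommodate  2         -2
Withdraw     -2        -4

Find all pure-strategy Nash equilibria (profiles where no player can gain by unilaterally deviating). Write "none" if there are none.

For each player, find the best response to each opponent profile; mutual best responses are the pure NE.
Incumbent against Moderate: payoffs 1, -3 → best response Accommodate.
Incumbent against Passive: payoffs 1, 4 → best response Withdraw.
Entrant against Accommodate: payoffs 2, -2 → best response Moderate.
Entrant against Withdraw: payoffs -2, -4 → best response Moderate.
Mutual best responses: (Accommodate, Moderate).

(Accommodate, Moderate)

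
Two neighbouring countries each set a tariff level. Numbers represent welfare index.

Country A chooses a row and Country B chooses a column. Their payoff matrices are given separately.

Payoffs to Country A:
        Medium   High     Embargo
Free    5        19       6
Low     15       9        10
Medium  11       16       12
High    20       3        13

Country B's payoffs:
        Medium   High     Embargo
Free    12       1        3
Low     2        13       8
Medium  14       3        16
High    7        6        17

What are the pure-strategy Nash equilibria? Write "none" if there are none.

Pure NE: (High, Embargo)

For each player, find the best response to each opponent profile; mutual best responses are the pure NE.
Country A against Medium: payoffs 5, 15, 11, 20 → best response High.
Country A against High: payoffs 19, 9, 16, 3 → best response Free.
Country A against Embargo: payoffs 6, 10, 12, 13 → best response High.
Country B against Free: payoffs 12, 1, 3 → best response Medium.
Country B against Low: payoffs 2, 13, 8 → best response High.
Country B against Medium: payoffs 14, 3, 16 → best response Embargo.
Country B against High: payoffs 7, 6, 17 → best response Embargo.
Mutual best responses: (High, Embargo).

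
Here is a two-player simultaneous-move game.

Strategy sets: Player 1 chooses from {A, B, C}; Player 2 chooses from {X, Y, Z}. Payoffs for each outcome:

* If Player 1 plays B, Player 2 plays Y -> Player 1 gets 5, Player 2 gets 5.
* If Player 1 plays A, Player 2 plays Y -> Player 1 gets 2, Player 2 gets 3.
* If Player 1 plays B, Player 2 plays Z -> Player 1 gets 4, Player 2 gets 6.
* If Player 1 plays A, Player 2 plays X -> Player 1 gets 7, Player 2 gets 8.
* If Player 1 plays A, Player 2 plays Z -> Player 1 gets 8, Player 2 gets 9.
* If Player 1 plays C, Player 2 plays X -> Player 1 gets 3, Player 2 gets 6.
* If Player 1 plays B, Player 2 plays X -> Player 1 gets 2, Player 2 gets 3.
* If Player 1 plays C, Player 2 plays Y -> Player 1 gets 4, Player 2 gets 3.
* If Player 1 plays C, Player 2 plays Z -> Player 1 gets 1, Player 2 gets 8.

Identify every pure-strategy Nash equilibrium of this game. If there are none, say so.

(A, Z)

For each player, find the best response to each opponent profile; mutual best responses are the pure NE.
Player 1 against X: payoffs 7, 2, 3 → best response A.
Player 1 against Y: payoffs 2, 5, 4 → best response B.
Player 1 against Z: payoffs 8, 4, 1 → best response A.
Player 2 against A: payoffs 8, 3, 9 → best response Z.
Player 2 against B: payoffs 3, 5, 6 → best response Z.
Player 2 against C: payoffs 6, 3, 8 → best response Z.
Mutual best responses: (A, Z).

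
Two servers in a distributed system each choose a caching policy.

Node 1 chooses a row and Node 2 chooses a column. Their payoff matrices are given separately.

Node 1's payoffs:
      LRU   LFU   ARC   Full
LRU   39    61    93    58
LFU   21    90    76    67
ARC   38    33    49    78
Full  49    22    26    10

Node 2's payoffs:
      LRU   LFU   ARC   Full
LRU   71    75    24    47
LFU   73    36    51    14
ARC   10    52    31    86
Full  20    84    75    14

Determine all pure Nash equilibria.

Node 1 against LRU: payoffs 39, 21, 38, 49 → best response Full.
Node 1 against LFU: payoffs 61, 90, 33, 22 → best response LFU.
Node 1 against ARC: payoffs 93, 76, 49, 26 → best response LRU.
Node 1 against Full: payoffs 58, 67, 78, 10 → best response ARC.
Node 2 against LRU: payoffs 71, 75, 24, 47 → best response LFU.
Node 2 against LFU: payoffs 73, 36, 51, 14 → best response LRU.
Node 2 against ARC: payoffs 10, 52, 31, 86 → best response Full.
Node 2 against Full: payoffs 20, 84, 75, 14 → best response LFU.
Mutual best responses: (ARC, Full).

The unique pure-strategy Nash equilibrium is (ARC, Full).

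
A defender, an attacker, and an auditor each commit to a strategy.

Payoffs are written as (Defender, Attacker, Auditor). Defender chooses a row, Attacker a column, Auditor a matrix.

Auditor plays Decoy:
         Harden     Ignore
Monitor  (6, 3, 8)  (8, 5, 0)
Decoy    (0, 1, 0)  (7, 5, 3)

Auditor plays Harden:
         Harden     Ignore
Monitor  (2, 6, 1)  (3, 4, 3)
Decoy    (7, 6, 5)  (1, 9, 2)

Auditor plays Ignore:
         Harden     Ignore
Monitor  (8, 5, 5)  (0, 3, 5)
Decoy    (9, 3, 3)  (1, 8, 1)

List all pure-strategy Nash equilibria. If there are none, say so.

This game has no pure Nash equilibrium.

Check each profile: it is a Nash equilibrium iff no player can strictly gain by switching unilaterally.
(Monitor, Harden, Decoy): Attacker can switch to Ignore (3 → 5). Not NE.
(Monitor, Harden, Harden): Defender can switch to Decoy (2 → 7). Not NE.
(Monitor, Harden, Ignore): Defender can switch to Decoy (8 → 9). Not NE.
(Monitor, Ignore, Decoy): Auditor can switch to Harden (0 → 3). Not NE.
(Monitor, Ignore, Harden): Attacker can switch to Harden (4 → 6). Not NE.
(Monitor, Ignore, Ignore): Defender can switch to Decoy (0 → 1). Not NE.
(Decoy, Harden, Decoy): Defender can switch to Monitor (0 → 6). Not NE.
(Decoy, Harden, Harden): Attacker can switch to Ignore (6 → 9). Not NE.
(Decoy, Harden, Ignore): Attacker can switch to Ignore (3 → 8). Not NE.
(Decoy, Ignore, Decoy): Defender can switch to Monitor (7 → 8). Not NE.
(Decoy, Ignore, Harden): Defender can switch to Monitor (1 → 3). Not NE.
(Decoy, Ignore, Ignore): Auditor can switch to Decoy (1 → 3). Not NE.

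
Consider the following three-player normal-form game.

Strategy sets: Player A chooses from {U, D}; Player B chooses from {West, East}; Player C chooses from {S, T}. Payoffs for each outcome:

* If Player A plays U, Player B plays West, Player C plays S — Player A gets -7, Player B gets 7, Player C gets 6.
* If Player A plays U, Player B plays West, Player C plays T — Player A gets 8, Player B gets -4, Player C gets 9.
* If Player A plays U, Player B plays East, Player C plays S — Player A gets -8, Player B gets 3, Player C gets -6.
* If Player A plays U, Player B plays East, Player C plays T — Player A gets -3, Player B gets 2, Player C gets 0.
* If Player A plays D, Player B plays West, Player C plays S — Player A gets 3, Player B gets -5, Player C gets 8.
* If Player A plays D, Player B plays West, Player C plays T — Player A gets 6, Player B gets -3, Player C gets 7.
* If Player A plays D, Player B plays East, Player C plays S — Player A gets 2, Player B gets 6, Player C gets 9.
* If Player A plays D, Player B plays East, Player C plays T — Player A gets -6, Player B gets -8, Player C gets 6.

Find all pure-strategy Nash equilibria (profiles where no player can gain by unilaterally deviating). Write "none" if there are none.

Player A against (West, S): payoffs -7, 3 → best response D.
Player A against (West, T): payoffs 8, 6 → best response U.
Player A against (East, S): payoffs -8, 2 → best response D.
Player A against (East, T): payoffs -3, -6 → best response U.
Player B against (U, S): payoffs 7, 3 → best response West.
Player B against (U, T): payoffs -4, 2 → best response East.
Player B against (D, S): payoffs -5, 6 → best response East.
Player B against (D, T): payoffs -3, -8 → best response West.
Player C against (U, West): payoffs 6, 9 → best response T.
Player C against (U, East): payoffs -6, 0 → best response T.
Player C against (D, West): payoffs 8, 7 → best response S.
Player C against (D, East): payoffs 9, 6 → best response S.
Mutual best responses: (U, East, T); (D, East, S).

The pure Nash equilibria are (U, East, T); (D, East, S).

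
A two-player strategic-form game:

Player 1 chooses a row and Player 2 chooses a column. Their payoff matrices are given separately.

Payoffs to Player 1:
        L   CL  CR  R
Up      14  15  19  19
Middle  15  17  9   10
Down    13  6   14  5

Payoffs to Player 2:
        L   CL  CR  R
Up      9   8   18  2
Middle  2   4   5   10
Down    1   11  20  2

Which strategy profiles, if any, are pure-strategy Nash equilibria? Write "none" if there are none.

(Up, CR)

For each player, find the best response to each opponent profile; mutual best responses are the pure NE.
Player 1 against L: payoffs 14, 15, 13 → best response Middle.
Player 1 against CL: payoffs 15, 17, 6 → best response Middle.
Player 1 against CR: payoffs 19, 9, 14 → best response Up.
Player 1 against R: payoffs 19, 10, 5 → best response Up.
Player 2 against Up: payoffs 9, 8, 18, 2 → best response CR.
Player 2 against Middle: payoffs 2, 4, 5, 10 → best response R.
Player 2 against Down: payoffs 1, 11, 20, 2 → best response CR.
Mutual best responses: (Up, CR).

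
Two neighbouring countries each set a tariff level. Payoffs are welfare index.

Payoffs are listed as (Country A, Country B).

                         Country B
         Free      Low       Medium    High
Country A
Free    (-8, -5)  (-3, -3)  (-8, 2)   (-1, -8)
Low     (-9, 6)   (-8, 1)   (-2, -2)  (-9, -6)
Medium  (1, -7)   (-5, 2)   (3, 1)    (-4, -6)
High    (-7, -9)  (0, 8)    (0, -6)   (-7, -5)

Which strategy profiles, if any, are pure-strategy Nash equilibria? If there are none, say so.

The unique pure-strategy Nash equilibrium is (High, Low).

(Free, Free): Country A can switch to Medium (-8 → 1). Not NE.
(Free, Low): Country A can switch to High (-3 → 0). Not NE.
(Free, Medium): Country A can switch to Low (-8 → -2). Not NE.
(Free, High): Country B can switch to Free (-8 → -5). Not NE.
(Low, Free): Country A can switch to Free (-9 → -8). Not NE.
(Low, Low): Country A can switch to Free (-8 → -3). Not NE.
(Low, Medium): Country A can switch to Medium (-2 → 3). Not NE.
(Low, High): Country A can switch to Free (-9 → -1). Not NE.
(High, Low): Country A gets 0, best alternative -3; Country B gets 8, best alternative -5. No profitable deviation — NE.
(The remaining 7 profiles each have a profitable deviation by the same check.)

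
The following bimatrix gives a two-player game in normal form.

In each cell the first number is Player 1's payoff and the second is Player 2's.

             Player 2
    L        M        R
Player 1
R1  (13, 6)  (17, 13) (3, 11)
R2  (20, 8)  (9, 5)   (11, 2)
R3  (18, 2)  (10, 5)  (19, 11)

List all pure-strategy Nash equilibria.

The pure Nash equilibria are (R1, M) and (R2, L) and (R3, R).

Check each profile: it is a Nash equilibrium iff no player can strictly gain by switching unilaterally.
(R1, L): Player 1 can switch to R2 (13 → 20). Not NE.
(R1, M): Player 1 gets 17, best alternative 10; Player 2 gets 13, best alternative 11. No profitable deviation — NE.
(R1, R): Player 1 can switch to R2 (3 → 11). Not NE.
(R2, L): Player 1 gets 20, best alternative 18; Player 2 gets 8, best alternative 5. No profitable deviation — NE.
(R2, M): Player 1 can switch to R1 (9 → 17). Not NE.
(R2, R): Player 1 can switch to R3 (11 → 19). Not NE.
(R3, L): Player 1 can switch to R2 (18 → 20). Not NE.
(R3, M): Player 1 can switch to R1 (10 → 17). Not NE.
(R3, R): Player 1 gets 19, best alternative 11; Player 2 gets 11, best alternative 5. No profitable deviation — NE.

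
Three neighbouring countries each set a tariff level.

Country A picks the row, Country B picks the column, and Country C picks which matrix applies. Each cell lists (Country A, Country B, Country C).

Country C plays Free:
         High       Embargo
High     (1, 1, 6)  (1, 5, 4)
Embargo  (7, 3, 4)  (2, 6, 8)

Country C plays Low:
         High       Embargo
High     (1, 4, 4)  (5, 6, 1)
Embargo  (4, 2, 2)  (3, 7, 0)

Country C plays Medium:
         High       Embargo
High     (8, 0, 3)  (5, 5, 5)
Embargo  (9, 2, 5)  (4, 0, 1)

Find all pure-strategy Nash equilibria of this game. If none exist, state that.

(High, Embargo, Medium) and (Embargo, High, Medium) and (Embargo, Embargo, Free)

For each strategy profile, look for a profitable unilateral deviation.
(High, High, Free): Country A can switch to Embargo (1 → 7). Not NE.
(High, High, Low): Country A can switch to Embargo (1 → 4). Not NE.
(High, High, Medium): Country A can switch to Embargo (8 → 9). Not NE.
(High, Embargo, Free): Country A can switch to Embargo (1 → 2). Not NE.
(High, Embargo, Low): Country C can switch to Free (1 → 4). Not NE.
(High, Embargo, Medium): Country A gets 5, best alternative 4; Country B gets 5, best alternative 0; Country C gets 5, best alternative 4. No profitable deviation — NE.
(Embargo, High, Free): Country B can switch to Embargo (3 → 6). Not NE.
(Embargo, High, Medium): Country A gets 9, best alternative 8; Country B gets 2, best alternative 0; Country C gets 5, best alternative 4. No profitable deviation — NE.
(Embargo, Embargo, Free): Country A gets 2, best alternative 1; Country B gets 6, best alternative 3; Country C gets 8, best alternative 1. No profitable deviation — NE.
(The remaining 3 profiles each have a profitable deviation by the same check.)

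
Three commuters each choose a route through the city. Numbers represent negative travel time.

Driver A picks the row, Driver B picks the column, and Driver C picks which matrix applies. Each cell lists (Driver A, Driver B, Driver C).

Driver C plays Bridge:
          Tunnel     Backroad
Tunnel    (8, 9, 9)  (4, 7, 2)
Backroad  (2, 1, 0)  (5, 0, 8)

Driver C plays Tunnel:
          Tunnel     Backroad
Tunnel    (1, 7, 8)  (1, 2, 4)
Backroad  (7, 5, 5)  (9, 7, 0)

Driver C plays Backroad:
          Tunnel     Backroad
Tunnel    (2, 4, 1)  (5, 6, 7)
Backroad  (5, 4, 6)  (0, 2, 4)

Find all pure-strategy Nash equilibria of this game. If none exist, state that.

For each player, find the best response to each opponent profile; mutual best responses are the pure NE.
Driver A against (Tunnel, Bridge): payoffs 8, 2 → best response Tunnel.
Driver A against (Tunnel, Tunnel): payoffs 1, 7 → best response Backroad.
Driver A against (Tunnel, Backroad): payoffs 2, 5 → best response Backroad.
Driver A against (Backroad, Bridge): payoffs 4, 5 → best response Backroad.
Driver A against (Backroad, Tunnel): payoffs 1, 9 → best response Backroad.
Driver A against (Backroad, Backroad): payoffs 5, 0 → best response Tunnel.
Driver B against (Tunnel, Bridge): payoffs 9, 7 → best response Tunnel.
Driver B against (Tunnel, Tunnel): payoffs 7, 2 → best response Tunnel.
Driver B against (Tunnel, Backroad): payoffs 4, 6 → best response Backroad.
Driver B against (Backroad, Bridge): payoffs 1, 0 → best response Tunnel.
Driver B against (Backroad, Tunnel): payoffs 5, 7 → best response Backroad.
Driver B against (Backroad, Backroad): payoffs 4, 2 → best response Tunnel.
Driver C against (Tunnel, Tunnel): payoffs 9, 8, 1 → best response Bridge.
Driver C against (Tunnel, Backroad): payoffs 2, 4, 7 → best response Backroad.
Driver C against (Backroad, Tunnel): payoffs 0, 5, 6 → best response Backroad.
Driver C against (Backroad, Backroad): payoffs 8, 0, 4 → best response Bridge.
Mutual best responses: (Tunnel, Tunnel, Bridge); (Tunnel, Backroad, Backroad); (Backroad, Tunnel, Backroad).

(Tunnel, Tunnel, Bridge) and (Tunnel, Backroad, Backroad) and (Backroad, Tunnel, Backroad)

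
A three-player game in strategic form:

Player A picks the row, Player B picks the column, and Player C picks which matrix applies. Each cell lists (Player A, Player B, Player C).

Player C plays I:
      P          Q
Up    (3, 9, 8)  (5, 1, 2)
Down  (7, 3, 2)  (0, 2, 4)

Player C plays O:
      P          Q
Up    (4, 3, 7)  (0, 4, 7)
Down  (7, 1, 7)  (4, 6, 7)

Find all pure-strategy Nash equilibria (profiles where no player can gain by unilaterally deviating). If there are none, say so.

Pure NE: (Down, Q, O)

(Up, P, I): Player A can switch to Down (3 → 7). Not NE.
(Up, P, O): Player A can switch to Down (4 → 7). Not NE.
(Up, Q, I): Player B can switch to P (1 → 9). Not NE.
(Up, Q, O): Player A can switch to Down (0 → 4). Not NE.
(Down, P, I): Player C can switch to O (2 → 7). Not NE.
(Down, P, O): Player B can switch to Q (1 → 6). Not NE.
(Down, Q, I): Player A can switch to Up (0 → 5). Not NE.
(Down, Q, O): Player A gets 4, best alternative 0; Player B gets 6, best alternative 1; Player C gets 7, best alternative 4. No profitable deviation — NE.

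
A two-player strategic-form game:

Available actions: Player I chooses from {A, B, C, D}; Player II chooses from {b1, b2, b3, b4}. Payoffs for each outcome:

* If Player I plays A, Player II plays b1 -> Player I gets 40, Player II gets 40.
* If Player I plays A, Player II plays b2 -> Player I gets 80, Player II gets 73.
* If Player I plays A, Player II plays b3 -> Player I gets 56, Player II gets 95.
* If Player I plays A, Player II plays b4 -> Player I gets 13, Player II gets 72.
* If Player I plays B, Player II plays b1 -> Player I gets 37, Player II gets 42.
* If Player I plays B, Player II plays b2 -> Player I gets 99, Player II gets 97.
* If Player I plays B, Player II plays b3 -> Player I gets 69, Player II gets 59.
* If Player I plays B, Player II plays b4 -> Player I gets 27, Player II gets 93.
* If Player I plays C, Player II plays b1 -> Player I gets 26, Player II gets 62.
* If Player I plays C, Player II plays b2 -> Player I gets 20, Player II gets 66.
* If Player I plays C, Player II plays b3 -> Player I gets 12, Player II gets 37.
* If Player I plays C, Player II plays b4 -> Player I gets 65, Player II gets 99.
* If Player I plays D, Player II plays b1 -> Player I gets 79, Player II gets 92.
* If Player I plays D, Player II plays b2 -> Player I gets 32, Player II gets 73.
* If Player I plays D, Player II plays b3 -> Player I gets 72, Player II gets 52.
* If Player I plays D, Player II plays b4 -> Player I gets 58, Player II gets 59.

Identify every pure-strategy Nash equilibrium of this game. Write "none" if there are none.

Pure-strategy Nash equilibria: (B, b2) and (C, b4) and (D, b1)

Player I against b1: payoffs 40, 37, 26, 79 → best response D.
Player I against b2: payoffs 80, 99, 20, 32 → best response B.
Player I against b3: payoffs 56, 69, 12, 72 → best response D.
Player I against b4: payoffs 13, 27, 65, 58 → best response C.
Player II against A: payoffs 40, 73, 95, 72 → best response b3.
Player II against B: payoffs 42, 97, 59, 93 → best response b2.
Player II against C: payoffs 62, 66, 37, 99 → best response b4.
Player II against D: payoffs 92, 73, 52, 59 → best response b1.
Mutual best responses: (B, b2); (C, b4); (D, b1).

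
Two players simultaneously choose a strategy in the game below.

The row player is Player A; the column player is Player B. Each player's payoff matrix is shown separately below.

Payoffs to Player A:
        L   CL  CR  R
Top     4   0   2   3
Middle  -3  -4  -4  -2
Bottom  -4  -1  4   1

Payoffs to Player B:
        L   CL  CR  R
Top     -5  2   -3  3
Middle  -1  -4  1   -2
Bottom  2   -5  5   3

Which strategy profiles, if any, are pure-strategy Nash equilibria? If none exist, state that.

(Top, R); (Bottom, CR)

(Top, L): Player B can switch to CL (-5 → 2). Not NE.
(Top, CL): Player B can switch to R (2 → 3). Not NE.
(Top, CR): Player A can switch to Bottom (2 → 4). Not NE.
(Top, R): Player A gets 3, best alternative 1; Player B gets 3, best alternative 2. No profitable deviation — NE.
(Middle, L): Player A can switch to Top (-3 → 4). Not NE.
(Middle, CL): Player A can switch to Top (-4 → 0). Not NE.
(Middle, CR): Player A can switch to Top (-4 → 2). Not NE.
(Bottom, CR): Player A gets 4, best alternative 2; Player B gets 5, best alternative 3. No profitable deviation — NE.
(The remaining 4 profiles each have a profitable deviation by the same check.)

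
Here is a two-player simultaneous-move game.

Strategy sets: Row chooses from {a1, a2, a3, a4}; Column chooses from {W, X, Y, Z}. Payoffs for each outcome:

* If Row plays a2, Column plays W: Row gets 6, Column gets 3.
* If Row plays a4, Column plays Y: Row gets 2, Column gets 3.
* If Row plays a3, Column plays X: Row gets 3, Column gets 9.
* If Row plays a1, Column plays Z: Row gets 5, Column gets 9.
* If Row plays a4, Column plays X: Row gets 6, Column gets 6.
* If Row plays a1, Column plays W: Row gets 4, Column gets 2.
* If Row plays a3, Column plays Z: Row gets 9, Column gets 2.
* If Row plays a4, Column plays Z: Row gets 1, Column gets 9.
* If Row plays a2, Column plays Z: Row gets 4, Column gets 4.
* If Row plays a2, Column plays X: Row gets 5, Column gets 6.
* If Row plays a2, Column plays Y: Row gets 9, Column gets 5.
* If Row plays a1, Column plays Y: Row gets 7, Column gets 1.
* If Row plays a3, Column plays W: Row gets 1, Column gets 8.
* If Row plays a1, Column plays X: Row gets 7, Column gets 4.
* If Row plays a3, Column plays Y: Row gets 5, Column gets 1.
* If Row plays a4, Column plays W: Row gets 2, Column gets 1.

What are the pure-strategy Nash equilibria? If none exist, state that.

Row against W: payoffs 4, 6, 1, 2 → best response a2.
Row against X: payoffs 7, 5, 3, 6 → best response a1.
Row against Y: payoffs 7, 9, 5, 2 → best response a2.
Row against Z: payoffs 5, 4, 9, 1 → best response a3.
Column against a1: payoffs 2, 4, 1, 9 → best response Z.
Column against a2: payoffs 3, 6, 5, 4 → best response X.
Column against a3: payoffs 8, 9, 1, 2 → best response X.
Column against a4: payoffs 1, 6, 3, 9 → best response Z.
No profile is a mutual best response for all players.

No pure-strategy Nash equilibrium.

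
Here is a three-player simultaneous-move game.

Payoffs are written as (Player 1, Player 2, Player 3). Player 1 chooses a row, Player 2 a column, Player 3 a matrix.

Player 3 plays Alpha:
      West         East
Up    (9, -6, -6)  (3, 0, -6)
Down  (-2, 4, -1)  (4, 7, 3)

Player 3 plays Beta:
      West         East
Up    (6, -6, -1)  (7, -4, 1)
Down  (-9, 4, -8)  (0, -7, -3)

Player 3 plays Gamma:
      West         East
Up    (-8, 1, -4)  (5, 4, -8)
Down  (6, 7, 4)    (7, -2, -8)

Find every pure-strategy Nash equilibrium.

(Up, West, Alpha): Player 2 can switch to East (-6 → 0). Not NE.
(Up, West, Beta): Player 2 can switch to East (-6 → -4). Not NE.
(Up, West, Gamma): Player 1 can switch to Down (-8 → 6). Not NE.
(Up, East, Alpha): Player 1 can switch to Down (3 → 4). Not NE.
(Up, East, Beta): Player 1 gets 7, best alternative 0; Player 2 gets -4, best alternative -6; Player 3 gets 1, best alternative -6. No profitable deviation — NE.
(Up, East, Gamma): Player 1 can switch to Down (5 → 7). Not NE.
(Down, West, Alpha): Player 1 can switch to Up (-2 → 9). Not NE.
(Down, West, Beta): Player 1 can switch to Up (-9 → 6). Not NE.
(Down, West, Gamma): Player 1 gets 6, best alternative -8; Player 2 gets 7, best alternative -2; Player 3 gets 4, best alternative -1. No profitable deviation — NE.
(Down, East, Alpha): Player 1 gets 4, best alternative 3; Player 2 gets 7, best alternative 4; Player 3 gets 3, best alternative -3. No profitable deviation — NE.
(Down, East, Beta): Player 1 can switch to Up (0 → 7). Not NE.
(The remaining 1 profile has a profitable deviation by the same check.)

(Up, East, Beta), (Down, West, Gamma), (Down, East, Alpha)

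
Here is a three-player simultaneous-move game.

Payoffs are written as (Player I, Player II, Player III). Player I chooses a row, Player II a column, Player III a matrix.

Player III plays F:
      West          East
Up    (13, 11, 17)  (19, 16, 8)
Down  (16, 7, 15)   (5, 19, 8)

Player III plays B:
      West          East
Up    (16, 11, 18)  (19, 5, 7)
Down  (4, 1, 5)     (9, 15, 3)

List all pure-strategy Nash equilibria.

The pure Nash equilibria are (Up, West, B), (Up, East, F).

Player I against (West, F): payoffs 13, 16 → best response Down.
Player I against (West, B): payoffs 16, 4 → best response Up.
Player I against (East, F): payoffs 19, 5 → best response Up.
Player I against (East, B): payoffs 19, 9 → best response Up.
Player II against (Up, F): payoffs 11, 16 → best response East.
Player II against (Up, B): payoffs 11, 5 → best response West.
Player II against (Down, F): payoffs 7, 19 → best response East.
Player II against (Down, B): payoffs 1, 15 → best response East.
Player III against (Up, West): payoffs 17, 18 → best response B.
Player III against (Up, East): payoffs 8, 7 → best response F.
Player III against (Down, West): payoffs 15, 5 → best response F.
Player III against (Down, East): payoffs 8, 3 → best response F.
Mutual best responses: (Up, West, B); (Up, East, F).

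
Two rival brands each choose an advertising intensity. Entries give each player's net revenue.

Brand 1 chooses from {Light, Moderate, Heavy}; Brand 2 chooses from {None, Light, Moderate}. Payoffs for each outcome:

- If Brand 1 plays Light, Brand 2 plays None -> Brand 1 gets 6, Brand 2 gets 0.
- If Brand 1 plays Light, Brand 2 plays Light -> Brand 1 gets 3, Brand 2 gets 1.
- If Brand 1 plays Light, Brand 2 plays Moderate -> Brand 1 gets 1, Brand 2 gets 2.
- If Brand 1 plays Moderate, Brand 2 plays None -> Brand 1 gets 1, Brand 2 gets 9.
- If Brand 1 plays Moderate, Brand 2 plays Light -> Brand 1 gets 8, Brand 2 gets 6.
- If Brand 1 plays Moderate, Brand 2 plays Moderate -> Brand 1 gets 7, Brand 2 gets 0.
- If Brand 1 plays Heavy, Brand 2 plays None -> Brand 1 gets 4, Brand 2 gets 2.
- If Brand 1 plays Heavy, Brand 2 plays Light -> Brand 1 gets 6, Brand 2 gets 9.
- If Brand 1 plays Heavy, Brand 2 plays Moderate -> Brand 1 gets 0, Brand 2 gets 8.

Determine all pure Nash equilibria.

Brand 1 against None: payoffs 6, 1, 4 → best response Light.
Brand 1 against Light: payoffs 3, 8, 6 → best response Moderate.
Brand 1 against Moderate: payoffs 1, 7, 0 → best response Moderate.
Brand 2 against Light: payoffs 0, 1, 2 → best response Moderate.
Brand 2 against Moderate: payoffs 9, 6, 0 → best response None.
Brand 2 against Heavy: payoffs 2, 9, 8 → best response Light.
No profile is a mutual best response for all players.

There is no pure-strategy Nash equilibrium.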